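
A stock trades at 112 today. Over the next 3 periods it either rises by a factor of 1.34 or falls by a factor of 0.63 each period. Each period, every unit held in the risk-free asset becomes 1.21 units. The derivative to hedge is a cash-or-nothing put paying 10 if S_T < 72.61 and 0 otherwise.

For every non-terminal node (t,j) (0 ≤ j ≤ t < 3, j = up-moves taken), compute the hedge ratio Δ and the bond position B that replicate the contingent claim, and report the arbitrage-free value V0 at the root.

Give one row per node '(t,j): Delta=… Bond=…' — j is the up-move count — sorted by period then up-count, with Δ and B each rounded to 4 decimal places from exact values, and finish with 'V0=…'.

Risk-neutral probability p* = (R−d)/(u−d) = (1.21−0.63)/(1.34−0.63) = 0.8169.
At expiry t=3: V(3,0)=10.0000, V(3,1)=10.0000, V(3,2)=0.0000, V(3,3)=0.0000
  t=2,j=0: stock 44.4528 → up 59.5668 (V=10.0000), down 28.0053 (V=10.0000). Price 8.2645; hedge Δ=0.0000, bond B=8.2645.
  t=2,j=1: stock 94.5504 → up 126.6975 (V=0.0000), down 59.5668 (V=10.0000). Price 1.5132; hedge Δ=-0.1490, bond B=15.5977.
  t=2,j=2: stock 201.1072 → up 269.4836 (V=0.0000), down 126.6975 (V=0.0000). Price 0.0000; hedge Δ=0.0000, bond B=0.0000.
  t=1,j=0: stock 70.5600 → up 94.5504 (V=1.5132), down 44.4528 (V=8.2645). Price 2.2722; hedge Δ=-0.1348, bond B=11.7810.
  t=1,j=1: stock 150.0800 → up 201.1072 (V=0.0000), down 94.5504 (V=1.5132). Price 0.2290; hedge Δ=-0.0142, bond B=2.3603.
  t=0,j=0: stock 112.0000 → up 150.0800 (V=0.2290), down 70.5600 (V=2.2722). Price 0.4984; hedge Δ=-0.0257, bond B=3.3762.
Self-financing check: at every node Δ·S+B equals the discounted successor values.

(0,0): Delta=-0.0257 Bond=3.3762
(1,0): Delta=-0.1348 Bond=11.7810
(1,1): Delta=-0.0142 Bond=2.3603
(2,0): Delta=0.0000 Bond=8.2645
(2,1): Delta=-0.1490 Bond=15.5977
(2,2): Delta=0.0000 Bond=0.0000
V0=0.4984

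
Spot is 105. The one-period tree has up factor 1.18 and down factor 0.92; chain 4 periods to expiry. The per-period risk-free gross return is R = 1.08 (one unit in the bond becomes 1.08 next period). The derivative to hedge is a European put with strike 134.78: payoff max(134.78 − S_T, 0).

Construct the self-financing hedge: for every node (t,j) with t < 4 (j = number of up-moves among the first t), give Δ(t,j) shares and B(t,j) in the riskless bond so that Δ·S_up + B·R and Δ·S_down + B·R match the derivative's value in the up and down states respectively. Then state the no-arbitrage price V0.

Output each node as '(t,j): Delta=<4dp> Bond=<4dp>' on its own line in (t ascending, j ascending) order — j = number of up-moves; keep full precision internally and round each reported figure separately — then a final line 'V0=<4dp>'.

(0,0): Delta=-0.3919 Bond=48.7764
(1,0): Delta=-0.6906 Bond=81.5300
(1,1): Delta=-0.2464 Bond=34.6464
(2,0): Delta=-1.0000 Bond=115.5521
(2,1): Delta=-0.5398 Bond=70.8651
(2,2): Delta=-0.1034 Bond=16.5137
(3,0): Delta=-1.0000 Bond=124.7963
(3,1): Delta=-1.0000 Bond=124.7963
(3,2): Delta=-0.3155 Bond=46.3706
(3,3): Delta=0.0000 Bond=0.0000
V0=7.6269

The replicating-portfolio and risk-neutral prices coincide; use p* = (1.08−0.92)/(1.18−0.92) = 0.6154 for the latter.
Payoff layer (t=4): V(4,0)=59.5587, V(4,1)=38.3006, V(4,2)=11.0346, V(4,3)=0.0000, V(4,4)=0.0000
Node (3,0) S=81.7622: V=(p*·38.3006+(1−p*)·59.5587)/1.08=43.0341; Δ=(38.3006−59.5587)/(96.4794−75.2213)=-1.0000; B=V−Δ·S=124.7963
Node (3,1) S=104.8690: V=(p*·11.0346+(1−p*)·38.3006)/1.08=19.9273; Δ=(11.0346−38.3006)/(123.7454−96.4794)=-1.0000; B=V−Δ·S=124.7963
Node (3,2) S=134.5058: V=(p*·0.0000+(1−p*)·11.0346)/1.08=3.9297; Δ=(0.0000−11.0346)/(158.7169−123.7454)=-0.3155; B=V−Δ·S=46.3706
Node (3,3) S=172.5184: V=(p*·0.0000+(1−p*)·0.0000)/1.08=0.0000; Δ=(0.0000−0.0000)/(203.5717−158.7169)=0.0000; B=V−Δ·S=0.0000
Node (2,0) S=88.8720: V=(p*·19.9273+(1−p*)·43.0341)/1.08=26.6801; Δ=(19.9273−43.0341)/(104.8690−81.7622)=-1.0000; B=V−Δ·S=115.5521
Node (2,1) S=113.9880: V=(p*·3.9297+(1−p*)·19.9273)/1.08=9.3358; Δ=(3.9297−19.9273)/(134.5058−104.8690)=-0.5398; B=V−Δ·S=70.8651
Node (2,2) S=146.2020: V=(p*·0.0000+(1−p*)·3.9297)/1.08=1.3995; Δ=(0.0000−3.9297)/(172.5184−134.5058)=-0.1034; B=V−Δ·S=16.5137
Node (1,0) S=96.6000: V=(p*·9.3358+(1−p*)·26.6801)/1.08=14.8210; Δ=(9.3358−26.6801)/(113.9880−88.8720)=-0.6906; B=V−Δ·S=81.5300
Node (1,1) S=123.9000: V=(p*·1.3995+(1−p*)·9.3358)/1.08=4.1221; Δ=(1.3995−9.3358)/(146.2020−113.9880)=-0.2464; B=V−Δ·S=34.6464
Node (0,0) S=105.0000: V=(p*·4.1221+(1−p*)·14.8210)/1.08=7.6269; Δ=(4.1221−14.8210)/(123.9000−96.6000)=-0.3919; B=V−Δ·S=48.7764
Root portfolio cost Δ·105+B reproduces V0=7.6269.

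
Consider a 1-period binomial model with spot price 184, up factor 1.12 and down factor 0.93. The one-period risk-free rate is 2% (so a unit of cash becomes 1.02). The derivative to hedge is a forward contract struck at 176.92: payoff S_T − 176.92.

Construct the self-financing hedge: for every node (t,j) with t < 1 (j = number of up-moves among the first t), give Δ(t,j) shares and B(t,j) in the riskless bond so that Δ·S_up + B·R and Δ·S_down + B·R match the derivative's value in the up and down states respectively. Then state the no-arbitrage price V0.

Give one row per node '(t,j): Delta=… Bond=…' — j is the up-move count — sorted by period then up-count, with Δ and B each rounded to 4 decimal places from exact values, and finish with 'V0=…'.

The replicating-portfolio and risk-neutral prices coincide; use p* = (1.02−0.93)/(1.12−0.93) = 0.4737 for the latter.
At expiry t=1: V(1,0)=-5.8000, V(1,1)=29.1600
  t=0,j=0: stock 184.0000 → up 206.0800 (V=29.1600), down 171.1200 (V=-5.8000). Price 10.5490; hedge Δ=1.0000, bond B=-173.4510.
Root portfolio cost Δ·184+B reproduces V0=10.5490.

(0,0): Delta=1.0000 Bond=-173.4510
V0=10.5490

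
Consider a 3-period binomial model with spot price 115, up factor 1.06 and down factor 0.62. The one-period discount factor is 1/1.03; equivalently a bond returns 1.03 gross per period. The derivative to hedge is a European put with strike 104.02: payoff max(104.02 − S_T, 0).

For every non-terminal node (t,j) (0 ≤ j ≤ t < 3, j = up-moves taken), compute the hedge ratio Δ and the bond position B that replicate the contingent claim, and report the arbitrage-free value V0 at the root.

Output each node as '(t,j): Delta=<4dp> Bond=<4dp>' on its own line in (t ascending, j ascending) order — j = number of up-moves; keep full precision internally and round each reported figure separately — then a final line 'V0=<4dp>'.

(0,0): Delta=-0.4671 Bond=58.3035
(1,0): Delta=-1.0000 Bond=98.0488
(1,1): Delta=-0.4443 Bond=57.2724
(2,0): Delta=-1.0000 Bond=100.9903
(2,1): Delta=-1.0000 Bond=100.9903
(2,2): Delta=-0.4205 Bond=55.9174
V0=4.5877

No-arbitrage ⇒ martingale measure with p* = (R−d)/(u−d) = 0.9318.
Terminal payoffs: V(3,0)=76.6123, V(3,1)=57.1616, V(3,2)=23.9073, V(3,3)=0.0000
  t=2,j=0: stock 44.2060 → up 46.8584 (V=57.1616), down 27.4077 (V=76.6123). Price 56.7843; hedge Δ=-1.0000, bond B=100.9903.
  t=2,j=1: stock 75.5780 → up 80.1127 (V=23.9073), down 46.8584 (V=57.1616). Price 25.4123; hedge Δ=-1.0000, bond B=100.9903.
  t=2,j=2: stock 129.2140 → up 136.9668 (V=0.0000), down 80.1127 (V=23.9073). Price 1.5826; hedge Δ=-0.4205, bond B=55.9174.
  t=1,j=0: stock 71.3000 → up 75.5780 (V=25.4123), down 44.2060 (V=56.7843). Price 26.7488; hedge Δ=-1.0000, bond B=98.0488.
  t=1,j=1: stock 121.9000 → up 129.2140 (V=1.5826), down 75.5780 (V=25.4123). Price 3.1139; hedge Δ=-0.4443, bond B=57.2724.
  t=0,j=0: stock 115.0000 → up 121.9000 (V=3.1139), down 71.3000 (V=26.7488). Price 4.5877; hedge Δ=-0.4671, bond B=58.3035.
Root portfolio cost Δ·115+B reproduces V0=4.5877.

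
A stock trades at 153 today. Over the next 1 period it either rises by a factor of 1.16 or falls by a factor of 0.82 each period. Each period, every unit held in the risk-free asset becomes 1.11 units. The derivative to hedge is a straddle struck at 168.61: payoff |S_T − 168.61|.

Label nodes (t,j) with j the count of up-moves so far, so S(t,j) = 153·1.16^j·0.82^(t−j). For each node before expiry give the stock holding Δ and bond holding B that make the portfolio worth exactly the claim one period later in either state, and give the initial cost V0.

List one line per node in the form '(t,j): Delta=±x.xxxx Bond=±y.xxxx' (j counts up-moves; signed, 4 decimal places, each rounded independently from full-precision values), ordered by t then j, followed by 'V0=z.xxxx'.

No-arbitrage ⇒ martingale measure with p* = (R−d)/(u−d) = 0.8529.
Terminal payoffs: V(1,0)=43.1500, V(1,1)=8.8700
Node (0,0) S=153.0000: V=(p*·8.8700+(1−p*)·43.1500)/1.11=12.5326; Δ=(8.8700−43.1500)/(177.4800−125.4600)=-0.6590; B=V−Δ·S=113.3561
The time-0 hedge costs 12.5326, which is the no-arbitrage price.

(0,0): Delta=-0.6590 Bond=113.3561
V0=12.5326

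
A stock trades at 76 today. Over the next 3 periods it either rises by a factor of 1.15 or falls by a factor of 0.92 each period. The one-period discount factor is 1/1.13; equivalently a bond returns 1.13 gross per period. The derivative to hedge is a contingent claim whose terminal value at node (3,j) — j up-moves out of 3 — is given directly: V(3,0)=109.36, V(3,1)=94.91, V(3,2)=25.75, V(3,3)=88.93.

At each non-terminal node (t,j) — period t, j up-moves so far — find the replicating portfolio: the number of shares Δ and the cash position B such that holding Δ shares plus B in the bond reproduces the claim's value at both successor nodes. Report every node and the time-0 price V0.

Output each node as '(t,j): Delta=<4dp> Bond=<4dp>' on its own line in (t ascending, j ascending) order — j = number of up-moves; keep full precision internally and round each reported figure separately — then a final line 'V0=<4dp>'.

No-arbitrage ⇒ martingale measure with p* = (R−d)/(u−d) = 0.9130.
Terminal values V(3,·): V(3,0)=109.3600, V(3,1)=94.9100, V(3,2)=25.7500, V(3,3)=88.9300
(2,0): S=64.3264. Δ = (V_up−V_dn)/(S_up−S_dn) = (94.9100−109.3600)/(73.9754−59.1803) = -0.9767. V = [p*·94.9100 + (1−p*)·109.3600]/1.13 = 85.1031. B = V − Δ·S = 147.9292.
(2,1): S=80.4080. Δ = (V_up−V_dn)/(S_up−S_dn) = (25.7500−94.9100)/(92.4692−73.9754) = -3.7396. V = [p*·25.7500 + (1−p*)·94.9100]/1.13 = 28.1097. B = V − Δ·S = 328.8053.
(2,2): S=100.5100. Δ = (V_up−V_dn)/(S_up−S_dn) = (88.9300−25.7500)/(115.5865−92.4692) = 2.7330. V = [p*·88.9300 + (1−p*)·25.7500]/1.13 = 73.8372. B = V − Δ·S = -200.8584.
(1,0): S=69.9200. Δ = (V_up−V_dn)/(S_up−S_dn) = (28.1097−85.1031)/(80.4080−64.3264) = -3.5440. V = [p*·28.1097 + (1−p*)·85.1031]/1.13 = 29.2616. B = V − Δ·S = 277.0593.
(1,1): S=87.4000. Δ = (V_up−V_dn)/(S_up−S_dn) = (73.8372−28.1097)/(100.5100−80.4080) = 2.2748. V = [p*·73.8372 + (1−p*)·28.1097]/1.13 = 61.8238. B = V − Δ·S = -136.9918.
(0,0): S=76.0000. Δ = (V_up−V_dn)/(S_up−S_dn) = (61.8238−29.2616)/(87.4000−69.9200) = 1.8628. V = [p*·61.8238 + (1−p*)·29.2616]/1.13 = 52.2056. B = V − Δ·S = -89.3693.
Self-financing check: at every node Δ·S+B equals the discounted successor values.

(0,0): Delta=1.8628 Bond=-89.3693
(1,0): Delta=-3.5440 Bond=277.0593
(1,1): Delta=2.2748 Bond=-136.9918
(2,0): Delta=-0.9767 Bond=147.9292
(2,1): Delta=-3.7396 Bond=328.8053
(2,2): Delta=2.7330 Bond=-200.8584
V0=52.2056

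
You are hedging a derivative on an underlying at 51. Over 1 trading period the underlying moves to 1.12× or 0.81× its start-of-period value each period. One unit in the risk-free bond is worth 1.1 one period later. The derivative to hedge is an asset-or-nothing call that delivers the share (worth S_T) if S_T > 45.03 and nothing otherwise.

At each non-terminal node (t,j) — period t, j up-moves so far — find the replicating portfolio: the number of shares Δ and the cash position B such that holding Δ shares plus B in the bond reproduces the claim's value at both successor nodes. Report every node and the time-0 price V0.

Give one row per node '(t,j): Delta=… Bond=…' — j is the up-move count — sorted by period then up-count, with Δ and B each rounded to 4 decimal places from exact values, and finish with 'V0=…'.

(0,0): Delta=3.6129 Bond=-135.6809
V0=48.5771

No-arbitrage ⇒ martingale measure with p* = (R−d)/(u−d) = 0.9355.
At expiry t=1: V(1,0)=0.0000, V(1,1)=57.1200
  t=0,j=0: stock 51.0000 → up 57.1200 (V=57.1200), down 41.3100 (V=0.0000). Price 48.5771; hedge Δ=3.6129, bond B=-135.6809.
Root portfolio cost Δ·51+B reproduces V0=48.5771.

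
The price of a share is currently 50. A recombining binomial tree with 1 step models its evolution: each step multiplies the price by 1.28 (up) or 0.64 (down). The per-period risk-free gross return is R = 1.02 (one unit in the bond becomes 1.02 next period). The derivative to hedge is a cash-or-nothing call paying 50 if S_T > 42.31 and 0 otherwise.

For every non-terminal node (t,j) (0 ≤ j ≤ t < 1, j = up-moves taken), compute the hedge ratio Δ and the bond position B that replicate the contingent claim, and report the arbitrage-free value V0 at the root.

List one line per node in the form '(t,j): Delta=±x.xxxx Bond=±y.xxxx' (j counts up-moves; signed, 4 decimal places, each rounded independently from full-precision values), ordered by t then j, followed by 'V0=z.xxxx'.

(0,0): Delta=1.5625 Bond=-49.0196
V0=29.1054

The replicating-portfolio and risk-neutral prices coincide; use p* = (1.02−0.64)/(1.28−0.64) = 0.5938 for the latter.
Payoff layer (t=1): V(1,0)=0.0000, V(1,1)=50.0000
Node (0,0) S=50.0000: V=(p*·50.0000+(1−p*)·0.0000)/1.02=29.1054; Δ=(50.0000−0.0000)/(64.0000−32.0000)=1.5625; B=V−Δ·S=-49.0196
Self-financing check: at every node Δ·S+B equals the discounted successor values.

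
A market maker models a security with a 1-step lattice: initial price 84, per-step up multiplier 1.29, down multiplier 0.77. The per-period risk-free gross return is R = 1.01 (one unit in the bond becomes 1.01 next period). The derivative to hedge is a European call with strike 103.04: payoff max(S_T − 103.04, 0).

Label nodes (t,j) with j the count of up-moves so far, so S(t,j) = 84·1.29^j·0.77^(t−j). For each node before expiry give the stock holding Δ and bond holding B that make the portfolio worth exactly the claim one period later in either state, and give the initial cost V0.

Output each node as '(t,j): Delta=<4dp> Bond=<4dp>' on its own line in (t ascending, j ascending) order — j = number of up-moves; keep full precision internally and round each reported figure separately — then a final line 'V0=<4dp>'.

The replicating-portfolio and risk-neutral prices coincide; use p* = (1.01−0.77)/(1.29−0.77) = 0.4615 for the latter.
Payoff layer (t=1): V(1,0)=0.0000, V(1,1)=5.3200
Node (0,0) S=84.0000: V=(p*·5.3200+(1−p*)·0.0000)/1.01=2.4311; Δ=(5.3200−0.0000)/(108.3600−64.6800)=0.1218; B=V−Δ·S=-7.7997
The time-0 hedge costs 2.4311, which is the no-arbitrage price.

(0,0): Delta=0.1218 Bond=-7.7997
V0=2.4311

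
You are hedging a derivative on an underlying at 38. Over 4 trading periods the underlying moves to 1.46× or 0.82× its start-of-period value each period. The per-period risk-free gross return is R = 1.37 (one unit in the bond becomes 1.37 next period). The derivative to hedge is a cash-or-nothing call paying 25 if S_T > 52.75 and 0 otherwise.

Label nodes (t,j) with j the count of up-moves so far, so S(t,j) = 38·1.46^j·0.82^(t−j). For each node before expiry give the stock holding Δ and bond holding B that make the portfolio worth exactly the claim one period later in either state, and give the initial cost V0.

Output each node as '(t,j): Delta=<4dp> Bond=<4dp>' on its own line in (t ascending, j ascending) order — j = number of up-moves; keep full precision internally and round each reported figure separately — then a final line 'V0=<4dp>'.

(0,0): Delta=0.0204 Bond=6.2516
(1,0): Delta=0.1614 Bond=4.1695
(1,1): Delta=0.0074 Bond=9.2839
(2,0): Delta=0.9590 Bond=-14.6661
(2,1): Delta=0.0881 Bond=9.0468
(2,2): Delta=0.0000 Bond=13.3198
(3,0): Delta=0.0000 Bond=0.0000
(3,1): Delta=1.0471 Bond=-23.3805
(3,2): Delta=0.0000 Bond=18.2482
(3,3): Delta=0.0000 Bond=18.2482
V0=7.0261

Since d<R<u, set p* = (R−d)/(u−d) = 0.8594; price each node as the discounted p*-expectation of its children.
Terminal payoffs: V(4,0)=0.0000, V(4,1)=0.0000, V(4,2)=25.0000, V(4,3)=25.0000, V(4,4)=25.0000
  t=3,j=0: stock 20.9520 → up 30.5899 (V=0.0000), down 17.1806 (V=0.0000). Price 0.0000; hedge Δ=0.0000, bond B=0.0000.
  t=3,j=1: stock 37.3048 → up 54.4649 (V=25.0000), down 30.5899 (V=0.0000). Price 15.6820; hedge Δ=1.0471, bond B=-23.3805.
  t=3,j=2: stock 66.4207 → up 96.9742 (V=25.0000), down 54.4649 (V=25.0000). Price 18.2482; hedge Δ=0.0000, bond B=18.2482.
  t=3,j=3: stock 118.2612 → up 172.6613 (V=25.0000), down 96.9742 (V=25.0000). Price 18.2482; hedge Δ=0.0000, bond B=18.2482.
  t=2,j=0: stock 25.5512 → up 37.3048 (V=15.6820), down 20.9520 (V=0.0000). Price 9.8370; hedge Δ=0.9590, bond B=-14.6661.
  t=2,j=1: stock 45.4936 → up 66.4207 (V=18.2482), down 37.3048 (V=15.6820). Price 13.0564; hedge Δ=0.0881, bond B=9.0468.
  t=2,j=2: stock 81.0008 → up 118.2612 (V=18.2482), down 66.4207 (V=18.2482). Price 13.3198; hedge Δ=0.0000, bond B=13.3198.
  t=1,j=0: stock 31.1600 → up 45.4936 (V=13.0564), down 25.5512 (V=9.8370). Price 9.1998; hedge Δ=0.1614, bond B=4.1695.
  t=1,j=1: stock 55.4800 → up 81.0008 (V=13.3198), down 45.4936 (V=13.0564). Price 9.6955; hedge Δ=0.0074, bond B=9.2839.
  t=0,j=0: stock 38.0000 → up 55.4800 (V=9.6955), down 31.1600 (V=9.1998). Price 7.0261; hedge Δ=0.0204, bond B=6.2516.
The time-0 hedge costs 7.0261, which is the no-arbitrage price.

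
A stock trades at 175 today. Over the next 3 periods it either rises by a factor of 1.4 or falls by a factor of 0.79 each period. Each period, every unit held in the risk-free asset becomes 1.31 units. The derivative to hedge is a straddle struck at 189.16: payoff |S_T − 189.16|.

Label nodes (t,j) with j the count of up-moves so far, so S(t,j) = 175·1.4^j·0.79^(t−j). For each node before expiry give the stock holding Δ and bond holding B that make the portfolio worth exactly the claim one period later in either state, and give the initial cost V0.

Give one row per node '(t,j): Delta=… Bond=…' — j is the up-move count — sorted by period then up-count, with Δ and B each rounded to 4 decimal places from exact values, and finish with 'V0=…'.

Under the risk-neutral measure, an up-move has probability p* = (R−d)/(u−d) = 0.8525 and values discount at R = 1.31.
At expiry t=3: V(3,0)=102.8782, V(3,1)=36.2555, V(3,2)=81.8100, V(3,3)=291.0400
Node (2,0) S=109.2175: V=(p*·36.2555+(1−p*)·102.8782)/1.31=35.1794; Δ=(36.2555−102.8782)/(152.9045−86.2818)=-1.0000; B=V−Δ·S=144.3969
Node (2,1) S=193.5500: V=(p*·81.8100+(1−p*)·36.2555)/1.31=57.3197; Δ=(81.8100−36.2555)/(270.9700−152.9045)=0.3858; B=V−Δ·S=-17.3598
Node (2,2) S=343.0000: V=(p*·291.0400+(1−p*)·81.8100)/1.31=198.6031; Δ=(291.0400−81.8100)/(480.2000−270.9700)=1.0000; B=V−Δ·S=-144.3969
Node (1,0) S=138.2500: V=(p*·57.3197+(1−p*)·35.1794)/1.31=41.2619; Δ=(57.3197−35.1794)/(193.5500−109.2175)=0.2625; B=V−Δ·S=4.9664
Node (1,1) S=245.0000: V=(p*·198.6031+(1−p*)·57.3197)/1.31=135.6931; Δ=(198.6031−57.3197)/(343.0000−193.5500)=0.9454; B=V−Δ·S=-95.9189
Node (0,0) S=175.0000: V=(p*·135.6931+(1−p*)·41.2619)/1.31=92.9471; Δ=(135.6931−41.2619)/(245.0000−138.2500)=0.8846; B=V−Δ·S=-61.8582
Self-financing check: at every node Δ·S+B equals the discounted successor values.

(0,0): Delta=0.8846 Bond=-61.8582
(1,0): Delta=0.2625 Bond=4.9664
(1,1): Delta=0.9454 Bond=-95.9189
(2,0): Delta=-1.0000 Bond=144.3969
(2,1): Delta=0.3858 Bond=-17.3598
(2,2): Delta=1.0000 Bond=-144.3969
V0=92.9471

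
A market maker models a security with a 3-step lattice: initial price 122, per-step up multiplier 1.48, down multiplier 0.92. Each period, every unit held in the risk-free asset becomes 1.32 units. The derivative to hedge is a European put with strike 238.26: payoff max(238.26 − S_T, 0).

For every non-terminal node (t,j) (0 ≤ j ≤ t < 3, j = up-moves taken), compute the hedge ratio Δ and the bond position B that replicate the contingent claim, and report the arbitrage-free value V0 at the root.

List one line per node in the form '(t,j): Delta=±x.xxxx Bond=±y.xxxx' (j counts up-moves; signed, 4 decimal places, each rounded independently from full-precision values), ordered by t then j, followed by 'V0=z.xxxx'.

(0,0): Delta=-0.3326 Bond=48.5263
(1,0): Delta=-0.9347 Bond=131.6304
(1,1): Delta=-0.1829 Bond=37.0244
(2,0): Delta=-1.0000 Bond=180.5000
(2,1): Delta=-0.9184 Bond=171.0530
(2,2): Delta=0.0000 Bond=0.0000
V0=7.9506

Risk-neutral probability p* = (R−d)/(u−d) = (1.32−0.92)/(1.48−0.92) = 0.7143.
Terminal payoffs: V(3,0)=143.2601, V(3,1)=85.4340, V(3,2)=0.0000, V(3,3)=0.0000
  t=2,j=0: stock 103.2608 → up 152.8260 (V=85.4340), down 94.9999 (V=143.2601). Price 77.2392; hedge Δ=-1.0000, bond B=180.5000.
  t=2,j=1: stock 166.1152 → up 245.8505 (V=0.0000), down 152.8260 (V=85.4340). Price 18.4922; hedge Δ=-0.9184, bond B=171.0530.
  t=2,j=2: stock 267.2288 → up 395.4986 (V=0.0000), down 245.8505 (V=0.0000). Price 0.0000; hedge Δ=0.0000, bond B=0.0000.
  t=1,j=0: stock 112.2400 → up 166.1152 (V=18.4922), down 103.2608 (V=77.2392). Price 26.7250; hedge Δ=-0.9347, bond B=131.6304.
  t=1,j=1: stock 180.5600 → up 267.2288 (V=0.0000), down 166.1152 (V=18.4922). Price 4.0026; hedge Δ=-0.1829, bond B=37.0244.
  t=0,j=0: stock 122.0000 → up 180.5600 (V=4.0026), down 112.2400 (V=26.7250). Price 7.9506; hedge Δ=-0.3326, bond B=48.5263.
Self-financing check: at every node Δ·S+B equals the discounted successor values.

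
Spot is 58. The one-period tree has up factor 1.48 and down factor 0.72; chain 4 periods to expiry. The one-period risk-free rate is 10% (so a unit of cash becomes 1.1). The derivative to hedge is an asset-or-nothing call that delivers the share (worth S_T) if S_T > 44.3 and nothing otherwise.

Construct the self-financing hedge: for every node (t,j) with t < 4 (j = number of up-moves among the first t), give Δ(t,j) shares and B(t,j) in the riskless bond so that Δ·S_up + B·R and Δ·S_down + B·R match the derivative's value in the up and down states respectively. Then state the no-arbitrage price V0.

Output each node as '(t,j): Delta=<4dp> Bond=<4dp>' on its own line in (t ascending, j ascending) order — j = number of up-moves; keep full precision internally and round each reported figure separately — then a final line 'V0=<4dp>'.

The replicating-portfolio and risk-neutral prices coincide; use p* = (1.1−0.72)/(1.48−0.72) = 0.5000 for the latter.
Payoff layer (t=4): V(4,0)=0.0000, V(4,1)=0.0000, V(4,2)=65.8592, V(4,3)=135.3772, V(4,4)=278.2754
Node (3,0) S=21.6484: V=(p*·0.0000+(1−p*)·0.0000)/1.1=0.0000; Δ=(0.0000−0.0000)/(32.0396−15.5868)=0.0000; B=V−Δ·S=0.0000
Node (3,1) S=44.4995: V=(p*·65.8592+(1−p*)·0.0000)/1.1=29.9360; Δ=(65.8592−0.0000)/(65.8592−32.0396)=1.9474; B=V−Δ·S=-56.7208
Node (3,2) S=91.4711: V=(p*·135.3772+(1−p*)·65.8592)/1.1=91.4711; Δ=(135.3772−65.8592)/(135.3772−65.8592)=1.0000; B=V−Δ·S=0.0000
Node (3,3) S=188.0239: V=(p*·278.2754+(1−p*)·135.3772)/1.1=188.0239; Δ=(278.2754−135.3772)/(278.2754−135.3772)=1.0000; B=V−Δ·S=0.0000
Node (2,0) S=30.0672: V=(p*·29.9360+(1−p*)·0.0000)/1.1=13.6073; Δ=(29.9360−0.0000)/(44.4995−21.6484)=1.3100; B=V−Δ·S=-25.7822
Node (2,1) S=61.8048: V=(p*·91.4711+(1−p*)·29.9360)/1.1=55.1850; Δ=(91.4711−29.9360)/(91.4711−44.4995)=1.3100; B=V−Δ·S=-25.7822
Node (2,2) S=127.0432: V=(p*·188.0239+(1−p*)·91.4711)/1.1=127.0432; Δ=(188.0239−91.4711)/(188.0239−91.4711)=1.0000; B=V−Δ·S=0.0000
Node (1,0) S=41.7600: V=(p*·55.1850+(1−p*)·13.6073)/1.1=31.2692; Δ=(55.1850−13.6073)/(61.8048−30.0672)=1.3100; B=V−Δ·S=-23.4384
Node (1,1) S=85.8400: V=(p*·127.0432+(1−p*)·55.1850)/1.1=82.8310; Δ=(127.0432−55.1850)/(127.0432−61.8048)=1.1015; B=V−Δ·S=-11.7192
Node (0,0) S=58.0000: V=(p*·82.8310+(1−p*)·31.2692)/1.1=51.8638; Δ=(82.8310−31.2692)/(85.8400−41.7600)=1.1697; B=V−Δ·S=-15.9807
Root portfolio cost Δ·58+B reproduces V0=51.8638.

(0,0): Delta=1.1697 Bond=-15.9807
(1,0): Delta=1.3100 Bond=-23.4384
(1,1): Delta=1.1015 Bond=-11.7192
(2,0): Delta=1.3100 Bond=-25.7822
(2,1): Delta=1.3100 Bond=-25.7822
(2,2): Delta=1.0000 Bond=0.0000
(3,0): Delta=0.0000 Bond=0.0000
(3,1): Delta=1.9474 Bond=-56.7208
(3,2): Delta=1.0000 Bond=0.0000
(3,3): Delta=1.0000 Bond=0.0000
V0=51.8638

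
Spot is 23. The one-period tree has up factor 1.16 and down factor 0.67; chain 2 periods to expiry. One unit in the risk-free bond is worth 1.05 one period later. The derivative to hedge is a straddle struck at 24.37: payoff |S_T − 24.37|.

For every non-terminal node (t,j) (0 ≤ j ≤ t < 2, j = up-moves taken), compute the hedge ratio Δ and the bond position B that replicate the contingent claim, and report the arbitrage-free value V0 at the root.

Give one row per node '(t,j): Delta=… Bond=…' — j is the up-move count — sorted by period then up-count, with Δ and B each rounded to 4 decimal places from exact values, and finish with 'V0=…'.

(0,0): Delta=-0.1377 Bond=9.4492
(1,0): Delta=-1.0000 Bond=23.2095
(1,1): Delta=0.0065 Bond=6.0752
V0=6.2818

Risk-neutral probability p* = (R−d)/(u−d) = (1.05−0.67)/(1.16−0.67) = 0.7755.
Terminal payoffs: V(2,0)=14.0453, V(2,1)=6.4944, V(2,2)=6.5788
  t=1,j=0: stock 15.4100 → up 17.8756 (V=6.4944), down 10.3247 (V=14.0453). Price 7.7995; hedge Δ=-1.0000, bond B=23.2095.
  t=1,j=1: stock 26.6800 → up 30.9488 (V=6.5788), down 17.8756 (V=6.4944). Price 6.2475; hedge Δ=0.0065, bond B=6.0752.
  t=0,j=0: stock 23.0000 → up 26.6800 (V=6.2475), down 15.4100 (V=7.7995). Price 6.2818; hedge Δ=-0.1377, bond B=9.4492.
The time-0 hedge costs 6.2818, which is the no-arbitrage price.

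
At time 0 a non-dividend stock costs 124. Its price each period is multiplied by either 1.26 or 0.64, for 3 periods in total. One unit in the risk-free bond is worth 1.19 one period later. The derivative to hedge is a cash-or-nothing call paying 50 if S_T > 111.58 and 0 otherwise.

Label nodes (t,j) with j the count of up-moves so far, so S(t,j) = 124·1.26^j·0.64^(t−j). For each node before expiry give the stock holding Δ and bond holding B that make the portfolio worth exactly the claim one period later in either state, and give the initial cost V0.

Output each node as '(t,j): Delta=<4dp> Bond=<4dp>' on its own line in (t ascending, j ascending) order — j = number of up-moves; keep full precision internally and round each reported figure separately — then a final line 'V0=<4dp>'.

(0,0): Delta=0.0920 Bond=17.2140
(1,0): Delta=0.7575 Bond=-32.3322
(1,1): Delta=0.0490 Bond=27.2068
(2,0): Delta=0.0000 Bond=0.0000
(2,1): Delta=0.8065 Bond=-43.3722
(2,2): Delta=0.0000 Bond=42.0168
V0=28.6215

The replicating-portfolio and risk-neutral prices coincide; use p* = (1.19−0.64)/(1.26−0.64) = 0.8871 for the latter.
Terminal values V(3,·): V(3,0)=0.0000, V(3,1)=0.0000, V(3,2)=50.0000, V(3,3)=50.0000
(2,0): S=50.7904. Δ = (V_up−V_dn)/(S_up−S_dn) = (0.0000−0.0000)/(63.9959−32.5059) = 0.0000. V = [p*·0.0000 + (1−p*)·0.0000]/1.19 = 0.0000. B = V − Δ·S = 0.0000.
(2,1): S=99.9936. Δ = (V_up−V_dn)/(S_up−S_dn) = (50.0000−0.0000)/(125.9919−63.9959) = 0.8065. V = [p*·50.0000 + (1−p*)·0.0000]/1.19 = 37.2730. B = V − Δ·S = -43.3722.
(2,2): S=196.8624. Δ = (V_up−V_dn)/(S_up−S_dn) = (50.0000−50.0000)/(248.0466−125.9919) = 0.0000. V = [p*·50.0000 + (1−p*)·50.0000]/1.19 = 42.0168. B = V − Δ·S = 42.0168.
(1,0): S=79.3600. Δ = (V_up−V_dn)/(S_up−S_dn) = (37.2730−0.0000)/(99.9936−50.7904) = 0.7575. V = [p*·37.2730 + (1−p*)·0.0000]/1.19 = 27.7855. B = V − Δ·S = -32.3322.
(1,1): S=156.2400. Δ = (V_up−V_dn)/(S_up−S_dn) = (42.0168−37.2730)/(196.8624−99.9936) = 0.0490. V = [p*·42.0168 + (1−p*)·37.2730]/1.19 = 34.8582. B = V − Δ·S = 27.2068.
(0,0): S=124.0000. Δ = (V_up−V_dn)/(S_up−S_dn) = (34.8582−27.7855)/(156.2400−79.3600) = 0.0920. V = [p*·34.8582 + (1−p*)·27.7855]/1.19 = 28.6215. B = V − Δ·S = 17.2140.
Check: Δ(0,0)·S0 + B(0,0) = 28.6215 = V0.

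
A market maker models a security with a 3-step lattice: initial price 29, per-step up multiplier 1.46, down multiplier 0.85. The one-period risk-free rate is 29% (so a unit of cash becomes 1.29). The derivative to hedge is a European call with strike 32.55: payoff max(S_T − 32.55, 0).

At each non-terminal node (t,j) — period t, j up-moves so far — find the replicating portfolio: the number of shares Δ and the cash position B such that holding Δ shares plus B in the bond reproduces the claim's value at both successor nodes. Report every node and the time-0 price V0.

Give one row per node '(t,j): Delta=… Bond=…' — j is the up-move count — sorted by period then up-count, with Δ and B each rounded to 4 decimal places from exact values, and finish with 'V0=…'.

(0,0): Delta=0.9395 Bond=-13.1069
(1,0): Delta=0.7435 Bond=-12.0762
(1,1): Delta=0.9836 Bond=-18.7748
(2,0): Delta=0.0000 Bond=0.0000
(2,1): Delta=0.9107 Bond=-21.5972
(2,2): Delta=1.0000 Bond=-25.2326
V0=14.1391

Under the risk-neutral measure, an up-move has probability p* = (R−d)/(u−d) = 0.7213 and values discount at R = 1.29.
At expiry t=3: V(3,0)=0.0000, V(3,1)=0.0000, V(3,2)=19.9939, V(3,3)=57.7019
(2,0): S=20.9525. Δ = (V_up−V_dn)/(S_up−S_dn) = (0.0000−0.0000)/(30.5906−17.8096) = 0.0000. V = [p*·0.0000 + (1−p*)·0.0000]/1.29 = 0.0000. B = V − Δ·S = 0.0000.
(2,1): S=35.9890. Δ = (V_up−V_dn)/(S_up−S_dn) = (19.9939−0.0000)/(52.5439−30.5906) = 0.9107. V = [p*·19.9939 + (1−p*)·0.0000]/1.29 = 11.1797. B = V − Δ·S = -21.5972.
(2,2): S=61.8164. Δ = (V_up−V_dn)/(S_up−S_dn) = (57.7019−19.9939)/(90.2519−52.5439) = 1.0000. V = [p*·57.7019 + (1−p*)·19.9939]/1.29 = 36.5838. B = V − Δ·S = -25.2326.
(1,0): S=24.6500. Δ = (V_up−V_dn)/(S_up−S_dn) = (11.1797−0.0000)/(35.9890−20.9525) = 0.7435. V = [p*·11.1797 + (1−p*)·0.0000]/1.29 = 6.2512. B = V − Δ·S = -12.0762.
(1,1): S=42.3400. Δ = (V_up−V_dn)/(S_up−S_dn) = (36.5838−11.1797)/(61.8164−35.9890) = 0.9836. V = [p*·36.5838 + (1−p*)·11.1797]/1.29 = 22.8713. B = V − Δ·S = -18.7748.
(0,0): S=29.0000. Δ = (V_up−V_dn)/(S_up−S_dn) = (22.8713−6.2512)/(42.3400−24.6500) = 0.9395. V = [p*·22.8713 + (1−p*)·6.2512]/1.29 = 14.1391. B = V − Δ·S = -13.1069.
The time-0 hedge costs 14.1391, which is the no-arbitrage price.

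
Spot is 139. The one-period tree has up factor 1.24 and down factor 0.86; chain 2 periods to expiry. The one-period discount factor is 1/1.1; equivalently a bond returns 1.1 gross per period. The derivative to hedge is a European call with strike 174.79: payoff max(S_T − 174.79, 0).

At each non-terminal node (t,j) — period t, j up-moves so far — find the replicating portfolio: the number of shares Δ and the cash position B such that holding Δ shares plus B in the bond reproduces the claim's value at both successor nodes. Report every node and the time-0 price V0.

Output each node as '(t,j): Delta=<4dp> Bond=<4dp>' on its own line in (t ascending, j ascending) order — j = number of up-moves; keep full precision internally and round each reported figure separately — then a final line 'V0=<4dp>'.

(0,0): Delta=0.4232 Bond=-45.9952
(1,0): Delta=0.0000 Bond=0.0000
(1,1): Delta=0.5945 Bond=-80.1084
V0=12.8359

Since d<R<u, set p* = (R−d)/(u−d) = 0.6316; price each node as the discounted p*-expectation of its children.
Terminal values V(2,·): V(2,0)=0.0000, V(2,1)=0.0000, V(2,2)=38.9364
  t=1,j=0: stock 119.5400 → up 148.2296 (V=0.0000), down 102.8044 (V=0.0000). Price 0.0000; hedge Δ=0.0000, bond B=0.0000.
  t=1,j=1: stock 172.3600 → up 213.7264 (V=38.9364), down 148.2296 (V=0.0000). Price 22.3558; hedge Δ=0.5945, bond B=-80.1084.
  t=0,j=0: stock 139.0000 → up 172.3600 (V=22.3558), down 119.5400 (V=0.0000). Price 12.8359; hedge Δ=0.4232, bond B=-45.9952.
Self-financing check: at every node Δ·S+B equals the discounted successor values.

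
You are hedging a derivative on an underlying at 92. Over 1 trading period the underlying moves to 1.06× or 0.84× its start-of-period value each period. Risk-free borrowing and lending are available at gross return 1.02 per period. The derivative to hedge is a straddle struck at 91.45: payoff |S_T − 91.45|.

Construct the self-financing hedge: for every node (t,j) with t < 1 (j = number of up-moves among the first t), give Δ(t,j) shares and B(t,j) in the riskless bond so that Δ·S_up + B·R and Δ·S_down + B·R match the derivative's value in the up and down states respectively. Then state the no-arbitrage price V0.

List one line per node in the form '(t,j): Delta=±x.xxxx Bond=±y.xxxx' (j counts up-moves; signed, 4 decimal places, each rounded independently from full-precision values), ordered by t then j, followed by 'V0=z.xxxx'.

(0,0): Delta=-0.4002 Bond=44.2130
V0=7.3948

Under the risk-neutral measure, an up-move has probability p* = (R−d)/(u−d) = 0.8182 and values discount at R = 1.02.
At expiry t=1: V(1,0)=14.1700, V(1,1)=6.0700
  t=0,j=0: stock 92.0000 → up 97.5200 (V=6.0700), down 77.2800 (V=14.1700). Price 7.3948; hedge Δ=-0.4002, bond B=44.2130.
Check: Δ(0,0)·S0 + B(0,0) = 7.3948 = V0.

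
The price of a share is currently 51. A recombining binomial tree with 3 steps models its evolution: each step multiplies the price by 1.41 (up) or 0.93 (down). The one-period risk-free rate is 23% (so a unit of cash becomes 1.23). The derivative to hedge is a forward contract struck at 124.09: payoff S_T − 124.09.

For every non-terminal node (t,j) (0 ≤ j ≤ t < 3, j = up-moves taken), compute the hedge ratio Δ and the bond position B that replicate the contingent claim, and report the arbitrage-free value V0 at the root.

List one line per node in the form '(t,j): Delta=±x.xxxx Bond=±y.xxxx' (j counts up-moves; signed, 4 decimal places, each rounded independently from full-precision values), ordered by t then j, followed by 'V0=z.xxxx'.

Under the risk-neutral measure, an up-move has probability p* = (R−d)/(u−d) = 0.6250 and values discount at R = 1.23.
Terminal values V(3,·): V(3,0)=-83.0678, V(3,1)=-61.8950, V(3,2)=-29.7944, V(3,3)=18.8743
Node (2,0) S=44.1099: V=(p*·-61.8950+(1−p*)·-83.0678)/1.23=-56.7763; Δ=(-61.8950−-83.0678)/(62.1950−41.0222)=1.0000; B=V−Δ·S=-100.8862
Node (2,1) S=66.8763: V=(p*·-29.7944+(1−p*)·-61.8950)/1.23=-34.0099; Δ=(-29.7944−-61.8950)/(94.2956−62.1950)=1.0000; B=V−Δ·S=-100.8862
Node (2,2) S=101.3931: V=(p*·18.8743+(1−p*)·-29.7944)/1.23=0.5069; Δ=(18.8743−-29.7944)/(142.9643−94.2956)=1.0000; B=V−Δ·S=-100.8862
Node (1,0) S=47.4300: V=(p*·-34.0099+(1−p*)·-56.7763)/1.23=-34.5913; Δ=(-34.0099−-56.7763)/(66.8763−44.1099)=1.0000; B=V−Δ·S=-82.0213
Node (1,1) S=71.9100: V=(p*·0.5069+(1−p*)·-34.0099)/1.23=-10.1113; Δ=(0.5069−-34.0099)/(101.3931−66.8763)=1.0000; B=V−Δ·S=-82.0213
Node (0,0) S=51.0000: V=(p*·-10.1113+(1−p*)·-34.5913)/1.23=-15.6840; Δ=(-10.1113−-34.5913)/(71.9100−47.4300)=1.0000; B=V−Δ·S=-66.6840
Check: Δ(0,0)·S0 + B(0,0) = -15.6840 = V0.

(0,0): Delta=1.0000 Bond=-66.6840
(1,0): Delta=1.0000 Bond=-82.0213
(1,1): Delta=1.0000 Bond=-82.0213
(2,0): Delta=1.0000 Bond=-100.8862
(2,1): Delta=1.0000 Bond=-100.8862
(2,2): Delta=1.0000 Bond=-100.8862
V0=-15.6840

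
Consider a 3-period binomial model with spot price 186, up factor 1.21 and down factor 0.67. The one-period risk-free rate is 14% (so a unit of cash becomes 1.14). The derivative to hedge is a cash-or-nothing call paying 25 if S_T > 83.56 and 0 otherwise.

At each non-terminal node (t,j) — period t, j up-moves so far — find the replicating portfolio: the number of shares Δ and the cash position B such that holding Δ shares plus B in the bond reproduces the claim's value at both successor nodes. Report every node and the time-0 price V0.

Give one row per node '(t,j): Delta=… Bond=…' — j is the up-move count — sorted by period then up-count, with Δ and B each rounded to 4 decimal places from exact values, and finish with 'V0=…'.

The replicating-portfolio and risk-neutral prices coincide; use p* = (1.14−0.67)/(1.21−0.67) = 0.8704 for the latter.
At expiry t=3: V(3,0)=0.0000, V(3,1)=25.0000, V(3,2)=25.0000, V(3,3)=25.0000
Node (2,0) S=83.4954: V=(p*·25.0000+(1−p*)·0.0000)/1.14=19.0871; Δ=(25.0000−0.0000)/(101.0294−55.9419)=0.5545; B=V−Δ·S=-27.2092
Node (2,1) S=150.7902: V=(p*·25.0000+(1−p*)·25.0000)/1.14=21.9298; Δ=(25.0000−25.0000)/(182.4561−101.0294)=0.0000; B=V−Δ·S=21.9298
Node (2,2) S=272.3226: V=(p*·25.0000+(1−p*)·25.0000)/1.14=21.9298; Δ=(25.0000−25.0000)/(329.5103−182.4561)=0.0000; B=V−Δ·S=21.9298
Node (1,0) S=124.6200: V=(p*·21.9298+(1−p*)·19.0871)/1.14=18.9134; Δ=(21.9298−19.0871)/(150.7902−83.4954)=0.0422; B=V−Δ·S=13.6491
Node (1,1) S=225.0600: V=(p*·21.9298+(1−p*)·21.9298)/1.14=19.2367; Δ=(21.9298−21.9298)/(272.3226−150.7902)=0.0000; B=V−Δ·S=19.2367
Node (0,0) S=186.0000: V=(p*·19.2367+(1−p*)·18.9134)/1.14=16.8375; Δ=(19.2367−18.9134)/(225.0600−124.6200)=0.0032; B=V−Δ·S=16.2389
Self-financing check: at every node Δ·S+B equals the discounted successor values.

(0,0): Delta=0.0032 Bond=16.2389
(1,0): Delta=0.0422 Bond=13.6491
(1,1): Delta=0.0000 Bond=19.2367
(2,0): Delta=0.5545 Bond=-27.2092
(2,1): Delta=0.0000 Bond=21.9298
(2,2): Delta=0.0000 Bond=21.9298
V0=16.8375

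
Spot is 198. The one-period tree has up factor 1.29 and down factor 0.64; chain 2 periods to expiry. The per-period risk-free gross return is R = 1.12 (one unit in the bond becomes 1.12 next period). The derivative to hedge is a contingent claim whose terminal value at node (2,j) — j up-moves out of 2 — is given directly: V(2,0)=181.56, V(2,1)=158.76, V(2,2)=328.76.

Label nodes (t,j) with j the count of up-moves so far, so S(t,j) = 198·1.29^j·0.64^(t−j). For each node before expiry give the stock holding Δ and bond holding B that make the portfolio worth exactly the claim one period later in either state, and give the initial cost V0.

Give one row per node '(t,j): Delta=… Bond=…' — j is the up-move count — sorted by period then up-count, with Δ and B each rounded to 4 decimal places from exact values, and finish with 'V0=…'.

Risk-neutral probability p* = (R−d)/(u−d) = (1.12−0.64)/(1.29−0.64) = 0.7385.
Terminal values V(2,·): V(2,0)=181.5600, V(2,1)=158.7600, V(2,2)=328.7600
Node (1,0) S=126.7200: V=(p*·158.7600+(1−p*)·181.5600)/1.12=147.0742; Δ=(158.7600−181.5600)/(163.4688−81.1008)=-0.2768; B=V−Δ·S=182.1511
Node (1,1) S=255.4200: V=(p*·328.7600+(1−p*)·158.7600)/1.12=253.8379; Δ=(328.7600−158.7600)/(329.4918−163.4688)=1.0240; B=V−Δ·S=-7.7005
Node (0,0) S=198.0000: V=(p*·253.8379+(1−p*)·147.0742)/1.12=201.7099; Δ=(253.8379−147.0742)/(255.4200−126.7200)=0.8296; B=V−Δ·S=37.4580
Self-financing check: at every node Δ·S+B equals the discounted successor values.

(0,0): Delta=0.8296 Bond=37.4580
(1,0): Delta=-0.2768 Bond=182.1511
(1,1): Delta=1.0240 Bond=-7.7005
V0=201.7099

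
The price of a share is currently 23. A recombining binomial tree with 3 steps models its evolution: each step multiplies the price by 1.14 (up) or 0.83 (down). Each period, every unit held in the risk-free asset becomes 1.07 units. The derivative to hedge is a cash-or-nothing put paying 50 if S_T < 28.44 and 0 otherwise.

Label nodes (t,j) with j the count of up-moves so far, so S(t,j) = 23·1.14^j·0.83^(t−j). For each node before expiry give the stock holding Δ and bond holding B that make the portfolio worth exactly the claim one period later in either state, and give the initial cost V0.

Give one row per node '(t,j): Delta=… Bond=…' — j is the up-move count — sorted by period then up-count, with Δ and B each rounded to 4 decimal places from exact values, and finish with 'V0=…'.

Under the risk-neutral measure, an up-move has probability p* = (R−d)/(u−d) = 0.7742 and values discount at R = 1.07.
Terminal payoffs: V(3,0)=50.0000, V(3,1)=50.0000, V(3,2)=50.0000, V(3,3)=0.0000
  t=2,j=0: stock 15.8447 → up 18.0630 (V=50.0000), down 13.1511 (V=50.0000). Price 46.7290; hedge Δ=0.0000, bond B=46.7290.
  t=2,j=1: stock 21.7626 → up 24.8094 (V=50.0000), down 18.0630 (V=50.0000). Price 46.7290; hedge Δ=0.0000, bond B=46.7290.
  t=2,j=2: stock 29.8908 → up 34.0755 (V=0.0000), down 24.8094 (V=50.0000). Price 10.5517; hedge Δ=-5.3960, bond B=171.8420.
  t=1,j=0: stock 19.0900 → up 21.7626 (V=46.7290), down 15.8447 (V=46.7290). Price 43.6719; hedge Δ=0.0000, bond B=43.6719.
  t=1,j=1: stock 26.2200 → up 29.8908 (V=10.5517), down 21.7626 (V=46.7290). Price 17.4960; hedge Δ=-4.4508, bond B=134.1969.
  t=0,j=0: stock 23.0000 → up 26.2200 (V=17.4960), down 19.0900 (V=43.6719). Price 21.8754; hedge Δ=-3.6712, bond B=106.3138.
Check: Δ(0,0)·S0 + B(0,0) = 21.8754 = V0.

(0,0): Delta=-3.6712 Bond=106.3138
(1,0): Delta=0.0000 Bond=43.6719
(1,1): Delta=-4.4508 Bond=134.1969
(2,0): Delta=0.0000 Bond=46.7290
(2,1): Delta=0.0000 Bond=46.7290
(2,2): Delta=-5.3960 Bond=171.8420
V0=21.8754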